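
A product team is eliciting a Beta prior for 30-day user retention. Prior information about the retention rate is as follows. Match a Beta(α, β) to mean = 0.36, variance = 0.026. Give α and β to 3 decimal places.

α = 2.830, β = 5.031

By moment matching, α+β = μ(1−μ)/σ² − 1 = (0.36·0.64)/0.026 − 1 = 8.8615 − 1 = 7.8615.
Since α/(α+β) = μ, α = 0.36·7.8615 = 2.830 and β = 0.64·7.8615 = 5.031.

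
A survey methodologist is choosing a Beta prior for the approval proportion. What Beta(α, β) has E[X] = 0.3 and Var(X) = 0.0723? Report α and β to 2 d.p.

Write ν = α+β; then α = μν and Var = μ(1−μ)/(ν+1).
ν = μ(1−μ)/Var − 1 = 0.21/0.0723 − 1 = 1.9046.
α = 0.3·1.9046 = 0.57, β = 0.7·1.9046 = 1.33.

α = 0.57, β = 1.33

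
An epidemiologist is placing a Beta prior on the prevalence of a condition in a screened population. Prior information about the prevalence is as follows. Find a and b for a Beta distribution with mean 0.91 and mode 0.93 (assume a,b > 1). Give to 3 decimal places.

Let s = a+b. Mean gives a = μs = 0.91s; mode gives (a−1)/(s−2) = 0.93.
Substituting: 0.91s − 1 = 0.93(s−2) = 0.93s − 1.86, so -0.02s = -0.86 and s = 43.0000.
Then a = 0.91×43.0000 = 39.130 and b = s−a = 3.870.

a = 39.130, b = 3.870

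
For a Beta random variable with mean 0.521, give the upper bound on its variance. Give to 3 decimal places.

For fixed mean μ the Beta variance is μ(1−μ)/(α+β+1), increasing as α+β decreases.
Its least upper bound (not attained) is μ(1−μ) = 0.521·0.479 = 0.250.

0.250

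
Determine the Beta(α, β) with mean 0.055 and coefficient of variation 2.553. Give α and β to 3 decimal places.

α = 0.090, β = 1.546

σ = CV·μ = 2.553×0.055 = 0.14041, so σ² = 0.019716.
s+1 = μ(1−μ)/σ² = 0.051975/0.019716 = 2.6361, so s = α+β = 1.6361.
α = μs = 0.090, β = (1−μ)s = 1.546.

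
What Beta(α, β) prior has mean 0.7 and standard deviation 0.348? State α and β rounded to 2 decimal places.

α = 0.51, β = 0.22

σ² = 0.348² = 0.121104.
With s = α+β, Var = μ(1−μ)/(s+1), so s+1 = (0.7×0.3)/0.121104 = 1.7340 and s = 0.7340.
α = μs = 0.51, β = (1−μ)s = 0.22.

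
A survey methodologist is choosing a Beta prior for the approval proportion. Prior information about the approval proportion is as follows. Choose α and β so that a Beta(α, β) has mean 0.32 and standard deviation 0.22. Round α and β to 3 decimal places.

First σ² = 0.0484. Setting α = μn, β = (1−μ)n with n = α+β,
μ(1−μ)/(n+1) = 0.0484 ⇒ n+1 = 0.2176/0.0484 = 4.4959 ⇒ n = 3.4959.
Hence α = 0.32×3.4959 = 1.119, β = 0.68×3.4959 = 2.377.

α = 1.119, β = 2.377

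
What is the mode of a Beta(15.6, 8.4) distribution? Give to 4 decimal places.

0.6636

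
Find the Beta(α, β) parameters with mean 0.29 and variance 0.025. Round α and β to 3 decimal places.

By moment matching, α+β = μ(1−μ)/σ² − 1 = (0.29·0.71)/0.025 − 1 = 8.2360 − 1 = 7.2360.
Since α/(α+β) = μ, α = 0.29·7.2360 = 2.098 and β = 0.71·7.2360 = 5.138.

α = 2.098, β = 5.138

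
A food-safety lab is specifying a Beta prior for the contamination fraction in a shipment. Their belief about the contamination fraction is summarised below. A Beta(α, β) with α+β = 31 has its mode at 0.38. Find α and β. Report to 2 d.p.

α = 12.02, β = 18.98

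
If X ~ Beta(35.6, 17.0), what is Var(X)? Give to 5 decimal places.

0.00408

Var = αβ/[(α+β)²(α+β+1)] = (35.6×17.0)/(52.6²×53.6) = 605.20/148298.336 = 0.00408.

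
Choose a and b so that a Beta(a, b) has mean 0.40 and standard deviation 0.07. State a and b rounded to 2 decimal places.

a = 19.19, b = 28.79

Variance = 0.07² = 0.0049. The moment-matching identity a+b = μ(1−μ)/Var − 1 gives
a+b = 0.2400/0.0049 − 1 = 47.9796, so a = μ·47.9796 = 19.19 and b = (1−μ)·47.9796 = 28.79.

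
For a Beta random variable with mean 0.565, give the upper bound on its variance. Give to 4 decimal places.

0.2458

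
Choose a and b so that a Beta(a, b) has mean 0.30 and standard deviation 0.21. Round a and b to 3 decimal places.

σ² = 0.21² = 0.0441.
With s = a+b, Var = μ(1−μ)/(s+1), so s+1 = (0.30×0.70)/0.0441 = 4.7619 and s = 3.7619.
a = μs = 1.129, b = (1−μ)s = 2.633.

a = 1.129, b = 2.633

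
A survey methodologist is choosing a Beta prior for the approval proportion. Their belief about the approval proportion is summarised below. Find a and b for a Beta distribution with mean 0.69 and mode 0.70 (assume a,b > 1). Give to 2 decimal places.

a = 27.60, b = 12.40

Let s = a+b. Mean gives a = μs = 0.69s; mode gives (a−1)/(s−2) = 0.70.
Substituting: 0.69s − 1 = 0.70(s−2) = 0.70s − 1.40, so -0.01s = -0.40 and s = 40.0000.
Then a = 0.69×40.0000 = 27.60 and b = s−a = 12.40.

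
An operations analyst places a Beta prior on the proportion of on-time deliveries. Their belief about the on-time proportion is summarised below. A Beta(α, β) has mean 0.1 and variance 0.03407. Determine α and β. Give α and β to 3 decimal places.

α = 0.164, β = 1.477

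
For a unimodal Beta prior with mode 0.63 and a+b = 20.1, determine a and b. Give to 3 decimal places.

a = 12.403, b = 7.697

Since the density peak of Beta(a,b) is at (a−1)/(a+b−2),
a = 1 + 0.63(20.1−2) = 12.403 and b = 20.1 − 12.403 = 7.697.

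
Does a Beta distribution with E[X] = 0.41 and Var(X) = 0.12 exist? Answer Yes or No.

Yes

The Beta variance bound is σ² < μ(1−μ).
Here μ(1−μ) = 0.41×0.59 = 0.2419, and 0.12 < 0.2419.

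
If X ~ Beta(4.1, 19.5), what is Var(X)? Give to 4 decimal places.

μ = 4.1/23.6 = 0.173729; Var = μ(1−μ)/(α+β+1) = 0.1435471/24.6 = 0.0058.

0.0058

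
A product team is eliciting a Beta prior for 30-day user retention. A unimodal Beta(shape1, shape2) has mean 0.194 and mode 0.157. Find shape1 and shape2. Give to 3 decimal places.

shape1 = 3.597, shape2 = 14.944

Let s = shape1+shape2. Mean gives shape1 = μs = 0.194s; mode gives (shape1−1)/(s−2) = 0.157.
Substituting: 0.194s − 1 = 0.157(s−2) = 0.157s − 0.314, so 0.037s = 0.686 and s = 18.5405.
Then shape1 = 0.194×18.5405 = 3.597 and shape2 = s−shape1 = 14.944.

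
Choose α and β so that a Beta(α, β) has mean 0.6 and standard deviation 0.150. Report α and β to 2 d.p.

α = 5.80, β = 3.87

First σ² = 0.022500. Setting α = μn, β = (1−μ)n with n = α+β,
μ(1−μ)/(n+1) = 0.022500 ⇒ n+1 = 0.24/0.022500 = 10.6667 ⇒ n = 9.6667.
Hence α = 0.6×9.6667 = 5.80, β = 0.4×9.6667 = 3.87.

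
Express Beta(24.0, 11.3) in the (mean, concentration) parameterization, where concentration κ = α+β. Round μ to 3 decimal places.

κ = α+β = 24.0+11.3 = 35.3; μ = α/κ = 24.0/35.3 = 0.680.

μ = 0.680, κ = 35.3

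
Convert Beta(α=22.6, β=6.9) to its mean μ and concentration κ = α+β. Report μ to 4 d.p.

κ = α+β = 22.6+6.9 = 29.5; μ = α/κ = 22.6/29.5 = 0.7661.

μ = 0.7661, κ = 29.5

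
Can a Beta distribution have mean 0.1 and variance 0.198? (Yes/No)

No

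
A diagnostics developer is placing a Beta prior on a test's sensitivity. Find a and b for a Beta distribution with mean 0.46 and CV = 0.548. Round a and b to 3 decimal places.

σ = CV·μ = 0.548×0.46 = 0.25208, so σ² = 0.063544.
s+1 = μ(1−μ)/σ² = 0.2484/0.063544 = 3.9091, so s = a+b = 2.9091.
a = μs = 1.338, b = (1−μ)s = 1.571.

a = 1.338, b = 1.571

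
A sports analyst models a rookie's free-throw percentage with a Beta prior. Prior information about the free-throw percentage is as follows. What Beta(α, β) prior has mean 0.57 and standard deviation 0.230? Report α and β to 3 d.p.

Variance = 0.230² = 0.052900. The moment-matching identity α+β = μ(1−μ)/Var − 1 gives
α+β = 0.2451/0.052900 − 1 = 3.6333, so α = μ·3.6333 = 2.071 and β = (1−μ)·3.6333 = 1.562.

α = 2.071, β = 1.562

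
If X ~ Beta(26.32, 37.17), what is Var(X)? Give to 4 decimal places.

0.0038

μ = 26.32/63.49 = 0.414553; Var = μ(1−μ)/(α+β+1) = 0.2426989/64.49 = 0.0038.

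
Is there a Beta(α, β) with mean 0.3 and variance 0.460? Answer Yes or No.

The Beta variance bound is σ² < μ(1−μ).
Here μ(1−μ) = 0.3×0.7 = 0.21, and 0.460 ≥ 0.21.

No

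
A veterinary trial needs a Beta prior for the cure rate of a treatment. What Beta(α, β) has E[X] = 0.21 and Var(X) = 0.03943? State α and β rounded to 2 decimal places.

α = 0.67, β = 2.53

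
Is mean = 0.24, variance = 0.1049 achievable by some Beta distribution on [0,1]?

Yes

The Beta variance bound is σ² < μ(1−μ).
Here μ(1−μ) = 0.24×0.76 = 0.1824, and 0.1049 < 0.1824.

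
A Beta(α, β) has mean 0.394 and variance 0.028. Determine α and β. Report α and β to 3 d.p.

By moment matching, α+β = μ(1−μ)/σ² − 1 = (0.394·0.606)/0.028 − 1 = 8.5273 − 1 = 7.5273.
Since α/(α+β) = μ, α = 0.394·7.5273 = 2.966 and β = 0.606·7.5273 = 4.562.

α = 2.966, β = 4.562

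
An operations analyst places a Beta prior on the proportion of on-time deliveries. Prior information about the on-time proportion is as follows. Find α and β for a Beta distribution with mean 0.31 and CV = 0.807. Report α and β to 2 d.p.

α = 0.75, β = 1.67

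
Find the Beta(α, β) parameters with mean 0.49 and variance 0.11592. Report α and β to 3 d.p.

α = 0.566, β = 0.589

Write ν = α+β; then α = μν and Var = μ(1−μ)/(ν+1).
ν = μ(1−μ)/Var − 1 = 0.2499/0.11592 − 1 = 1.1558.
α = 0.49·1.1558 = 0.566, β = 0.51·1.1558 = 0.589.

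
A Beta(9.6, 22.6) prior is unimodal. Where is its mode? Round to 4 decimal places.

0.2848

With α,β > 1, mode = (α−1)/(α+β−2) = 8.6/30.2 = 0.2848.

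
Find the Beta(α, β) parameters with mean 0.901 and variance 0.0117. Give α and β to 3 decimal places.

α = 5.968, β = 0.656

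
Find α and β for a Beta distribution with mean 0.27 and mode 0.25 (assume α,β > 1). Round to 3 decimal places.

α = 6.750, β = 18.250

With s = α+β: μ = α/s and mode = (α−1)/(s−2). Eliminating α = μs,
μs − 1 = m(s−2) ⇒ s(μ−m) = 1−2m ⇒ s = 0.50/0.02 = 25.0000.
So α = μs = 6.750, β = (1−μ)s = 18.250.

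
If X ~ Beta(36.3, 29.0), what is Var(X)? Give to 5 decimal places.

μ = 36.3/65.3 = 0.555896; Var = μ(1−μ)/(α+β+1) = 0.2468757/66.3 = 0.00372.

0.00372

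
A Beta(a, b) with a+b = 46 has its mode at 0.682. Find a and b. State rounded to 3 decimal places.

Since the density peak of Beta(a,b) is at (a−1)/(a+b−2),
a = 1 + 0.682(46−2) = 31.008 and b = 46 − 31.008 = 14.992.

a = 31.008, b = 14.992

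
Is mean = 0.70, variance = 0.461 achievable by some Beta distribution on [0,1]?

A Beta with mean μ has variance μ(1−μ)/(α+β+1) < μ(1−μ).
Here μ(1−μ) = 0.70×0.30 = 0.2100, and 0.461 ≥ 0.2100.

No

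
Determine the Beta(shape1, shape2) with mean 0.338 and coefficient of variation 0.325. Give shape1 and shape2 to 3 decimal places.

shape1 = 5.929, shape2 = 11.613

Var = (CV·μ)² = (0.325×0.338)² = 0.012067.
shape1+shape2 = μ(1−μ)/Var − 1 = 0.223756/0.012067 − 1 = 17.5428.
Thus shape1 = 0.338·17.5428 = 5.929 and shape2 = 0.662·17.5428 = 11.613.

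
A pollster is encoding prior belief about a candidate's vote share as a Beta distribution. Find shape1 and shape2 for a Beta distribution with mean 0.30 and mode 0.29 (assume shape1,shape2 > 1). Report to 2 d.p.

Let s = shape1+shape2. Mean gives shape1 = μs = 0.30s; mode gives (shape1−1)/(s−2) = 0.29.
Substituting: 0.30s − 1 = 0.29(s−2) = 0.29s − 0.58, so 0.01s = 0.42 and s = 42.0000.
Then shape1 = 0.30×42.0000 = 12.60 and shape2 = s−shape1 = 29.40.

shape1 = 12.60, shape2 = 29.40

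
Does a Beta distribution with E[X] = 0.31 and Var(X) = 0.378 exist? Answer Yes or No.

No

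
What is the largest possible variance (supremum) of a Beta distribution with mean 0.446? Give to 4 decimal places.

0.2471

Var = μ(1−μ)/(α+β+1), which approaches μ(1−μ) as α+β → 0.
So the supremum is μ(1−μ) = 0.446×0.554 = 0.2471.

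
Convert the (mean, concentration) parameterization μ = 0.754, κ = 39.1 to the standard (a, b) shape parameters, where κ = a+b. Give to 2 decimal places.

a = 29.48, b = 9.62

a = μκ = 0.754×39.1 = 29.48 and b = (1−μ)κ = 0.246×39.1 = 9.62.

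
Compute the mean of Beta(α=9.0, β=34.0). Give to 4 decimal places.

E[X] = α/(α+β) = 9.0/43.0 = 0.2093.

0.2093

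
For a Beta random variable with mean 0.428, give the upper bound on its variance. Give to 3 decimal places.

0.245

For fixed mean μ the Beta variance is μ(1−μ)/(α+β+1), increasing as α+β decreases.
Its least upper bound (not attained) is μ(1−μ) = 0.428·0.572 = 0.245.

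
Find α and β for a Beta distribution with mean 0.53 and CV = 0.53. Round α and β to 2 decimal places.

α = 1.14, β = 1.01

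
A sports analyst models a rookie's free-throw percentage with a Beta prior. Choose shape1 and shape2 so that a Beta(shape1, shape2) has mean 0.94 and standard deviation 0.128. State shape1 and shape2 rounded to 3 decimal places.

Variance = 0.128² = 0.016384. The moment-matching identity shape1+shape2 = μ(1−μ)/Var − 1 gives
shape1+shape2 = 0.0564/0.016384 − 1 = 2.4424, so shape1 = μ·2.4424 = 2.296 and shape2 = (1−μ)·2.4424 = 0.147.

shape1 = 2.296, shape2 = 0.147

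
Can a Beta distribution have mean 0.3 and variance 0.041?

Yes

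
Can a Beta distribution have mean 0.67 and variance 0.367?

No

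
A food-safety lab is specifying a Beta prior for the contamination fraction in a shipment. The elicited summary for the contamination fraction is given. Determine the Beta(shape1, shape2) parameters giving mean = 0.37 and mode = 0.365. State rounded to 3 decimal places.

Let s = shape1+shape2. Mean gives shape1 = μs = 0.37s; mode gives (shape1−1)/(s−2) = 0.365.
Substituting: 0.37s − 1 = 0.365(s−2) = 0.365s − 0.730, so 0.005s = 0.270 and s = 54.0000.
Then shape1 = 0.37×54.0000 = 19.980 and shape2 = s−shape1 = 34.020.

shape1 = 19.980, shape2 = 34.020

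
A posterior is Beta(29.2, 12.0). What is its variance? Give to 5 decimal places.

0.00489

μ = 29.2/41.2 = 0.708738; Var = μ(1−μ)/(α+β+1) = 0.2064285/42.2 = 0.00489.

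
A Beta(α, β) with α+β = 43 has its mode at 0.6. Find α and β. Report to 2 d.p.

For α,β>1 the mode is (α−1)/(α+β−2), so α = mode·(κ−2)+1 = 0.6×41+1 = 25.60.
And β = (1−mode)·(κ−2)+1 = 0.4×41+1 = 17.40.

α = 25.60, β = 17.40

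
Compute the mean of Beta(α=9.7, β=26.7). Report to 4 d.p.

0.2665

E[X] = α/(α+β) = 9.7/36.4 = 0.2665.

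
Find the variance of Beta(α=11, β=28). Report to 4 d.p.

Var = αβ/[(α+β)²(α+β+1)] = (11×28)/(39²×40) = 308/60840 = 0.0051.

0.0051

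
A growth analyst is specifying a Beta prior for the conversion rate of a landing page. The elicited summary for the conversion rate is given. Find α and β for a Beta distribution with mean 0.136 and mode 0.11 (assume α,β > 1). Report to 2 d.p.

α = 4.08, β = 25.92

With s = α+β: μ = α/s and mode = (α−1)/(s−2). Eliminating α = μs,
μs − 1 = m(s−2) ⇒ s(μ−m) = 1−2m ⇒ s = 0.78/0.026 = 30.0000.
So α = μs = 4.08, β = (1−μ)s = 25.92.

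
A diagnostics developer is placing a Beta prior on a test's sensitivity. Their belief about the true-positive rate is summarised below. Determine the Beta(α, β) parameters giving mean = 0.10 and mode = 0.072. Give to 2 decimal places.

α = 3.06, β = 27.51

Let s = α+β. Mean gives α = μs = 0.10s; mode gives (α−1)/(s−2) = 0.072.
Substituting: 0.10s − 1 = 0.072(s−2) = 0.072s − 0.144, so 0.028s = 0.856 and s = 30.5714.
Then α = 0.10×30.5714 = 3.06 and β = s−α = 27.51.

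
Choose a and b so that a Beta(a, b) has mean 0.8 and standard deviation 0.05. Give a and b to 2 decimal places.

a = 50.40, b = 12.60

First σ² = 0.0025. Setting a = μn, b = (1−μ)n with n = a+b,
μ(1−μ)/(n+1) = 0.0025 ⇒ n+1 = 0.16/0.0025 = 64.0000 ⇒ n = 63.0000.
Hence a = 0.8×63.0000 = 50.40, b = 0.2×63.0000 = 12.60.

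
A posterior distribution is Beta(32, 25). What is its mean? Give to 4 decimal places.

The Beta mean is α/(α+β) = 32/(32+25) = 0.5614.

0.5614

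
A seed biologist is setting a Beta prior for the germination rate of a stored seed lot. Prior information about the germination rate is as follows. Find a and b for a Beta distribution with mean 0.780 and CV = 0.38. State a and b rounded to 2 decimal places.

Var = (CV·μ)² = (0.38×0.780)² = 0.087853.
a+b = μ(1−μ)/Var − 1 = 0.171600/0.087853 − 1 = 0.9533.
Thus a = 0.780·0.9533 = 0.74 and b = 0.220·0.9533 = 0.21.

a = 0.74, b = 0.21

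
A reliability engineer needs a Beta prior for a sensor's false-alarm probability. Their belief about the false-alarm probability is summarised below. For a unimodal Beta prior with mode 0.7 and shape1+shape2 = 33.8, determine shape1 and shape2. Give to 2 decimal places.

shape1 = 23.26, shape2 = 10.54

For shape1,shape2>1 the mode is (shape1−1)/(shape1+shape2−2), so shape1 = mode·(κ−2)+1 = 0.7×31.8+1 = 23.26.
And shape2 = (1−mode)·(κ−2)+1 = 0.3×31.8+1 = 10.54.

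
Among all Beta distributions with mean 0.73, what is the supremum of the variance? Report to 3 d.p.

0.197

For fixed mean μ the Beta variance is μ(1−μ)/(α+β+1), increasing as α+β decreases.
Its least upper bound (not attained) is μ(1−μ) = 0.73·0.27 = 0.197.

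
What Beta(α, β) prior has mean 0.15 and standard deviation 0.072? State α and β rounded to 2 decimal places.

α = 3.54, β = 20.06

σ² = 0.072² = 0.005184.
With s = α+β, Var = μ(1−μ)/(s+1), so s+1 = (0.15×0.85)/0.005184 = 24.5949 and s = 23.5949.
α = μs = 3.54, β = (1−μ)s = 20.06.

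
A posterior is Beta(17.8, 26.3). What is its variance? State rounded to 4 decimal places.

0.0053

μ = 17.8/44.1 = 0.403628; Var = μ(1−μ)/(α+β+1) = 0.2407125/45.1 = 0.0053.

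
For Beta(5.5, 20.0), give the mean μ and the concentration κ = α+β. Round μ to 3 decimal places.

μ = 0.216, κ = 25.5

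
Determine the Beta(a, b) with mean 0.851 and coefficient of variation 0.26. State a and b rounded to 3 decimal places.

σ = CV·μ = 0.26×0.851 = 0.22126, so σ² = 0.048956.
s+1 = μ(1−μ)/σ² = 0.126799/0.048956 = 2.5901, so s = a+b = 1.5901.
a = μs = 1.353, b = (1−μ)s = 0.237.

a = 1.353, b = 0.237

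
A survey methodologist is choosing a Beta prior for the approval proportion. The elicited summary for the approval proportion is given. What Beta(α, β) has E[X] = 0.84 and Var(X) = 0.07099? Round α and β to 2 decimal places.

By moment matching, α+β = μ(1−μ)/σ² − 1 = (0.84·0.16)/0.07099 − 1 = 1.8932 − 1 = 0.8932.
Since α/(α+β) = μ, α = 0.84·0.8932 = 0.75 and β = 0.16·0.8932 = 0.14.

α = 0.75, β = 0.14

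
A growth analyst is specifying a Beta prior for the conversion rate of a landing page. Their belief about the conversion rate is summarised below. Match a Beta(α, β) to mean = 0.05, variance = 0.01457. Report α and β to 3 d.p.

Write ν = α+β; then α = μν and Var = μ(1−μ)/(ν+1).
ν = μ(1−μ)/Var − 1 = 0.0475/0.01457 − 1 = 2.2601.
α = 0.05·2.2601 = 0.113, β = 0.95·2.2601 = 2.147.

α = 0.113, β = 2.147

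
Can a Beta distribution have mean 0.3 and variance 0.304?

For any Beta, Var(X) < E[X]·(1−E[X]).
Here μ(1−μ) = 0.3×0.7 = 0.21, and 0.304 ≥ 0.21.

No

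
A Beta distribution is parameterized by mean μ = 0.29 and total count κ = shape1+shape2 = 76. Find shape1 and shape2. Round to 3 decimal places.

Split κ in proportion μ : (1−μ): shape1 = 0.29·76 = 22.040, shape2 = 76 − 22.040 = 53.960.

shape1 = 22.040, shape2 = 53.960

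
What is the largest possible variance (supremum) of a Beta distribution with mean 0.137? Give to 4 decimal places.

0.1182

Var = μ(1−μ)/(α+β+1), which approaches μ(1−μ) as α+β → 0.
So the supremum is μ(1−μ) = 0.137×0.863 = 0.1182.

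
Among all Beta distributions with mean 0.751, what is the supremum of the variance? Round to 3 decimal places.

0.187

For fixed mean μ the Beta variance is μ(1−μ)/(α+β+1), increasing as α+β decreases.
Its least upper bound (not attained) is μ(1−μ) = 0.751·0.249 = 0.187.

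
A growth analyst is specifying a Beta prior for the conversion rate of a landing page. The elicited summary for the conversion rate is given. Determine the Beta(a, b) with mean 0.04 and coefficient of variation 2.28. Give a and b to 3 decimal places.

σ = CV·μ = 2.28×0.04 = 0.09120, so σ² = 0.008317.
s+1 = μ(1−μ)/σ² = 0.0384/0.008317 = 4.6168, so s = a+b = 3.6168.
a = μs = 0.145, b = (1−μ)s = 3.472.

a = 0.145, b = 3.472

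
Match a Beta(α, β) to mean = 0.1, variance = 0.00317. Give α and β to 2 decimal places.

Let s = α+β. The Beta variance is μ(1−μ)/(s+1).
So s+1 = μ(1−μ)/σ² = (0.1×0.9)/0.00317 = 0.09/0.00317 = 28.3912, giving s = 27.3912.
Then α = μs = 0.1×27.3912 = 2.74 and β = (1−μ)s = 0.9×27.3912 = 24.65.

α = 2.74, β = 24.65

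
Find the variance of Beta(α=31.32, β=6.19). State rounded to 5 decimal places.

Var = αβ/[(α+β)²(α+β+1)] = (31.32×6.19)/(37.51²×38.51) = 193.8708/54183.573851 = 0.00358.

0.00358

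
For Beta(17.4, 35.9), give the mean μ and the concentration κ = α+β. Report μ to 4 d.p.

μ = 0.3265, κ = 53.3

κ = α+β = 17.4+35.9 = 53.3; μ = α/κ = 17.4/53.3 = 0.3265.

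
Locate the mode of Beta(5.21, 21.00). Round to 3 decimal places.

The density x^(α−1)(1−x)^(β−1) is maximised at (α−1)/(α+β−2) = 4.21/24.21 = 0.174.

0.174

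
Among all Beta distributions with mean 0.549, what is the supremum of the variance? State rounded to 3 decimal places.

Var = μ(1−μ)/(α+β+1), which approaches μ(1−μ) as α+β → 0.
So the supremum is μ(1−μ) = 0.549×0.451 = 0.248.

0.248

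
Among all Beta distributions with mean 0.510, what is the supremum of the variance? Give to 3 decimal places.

Var = μ(1−μ)/(α+β+1), which approaches μ(1−μ) as α+β → 0.
So the supremum is μ(1−μ) = 0.510×0.490 = 0.250.

0.250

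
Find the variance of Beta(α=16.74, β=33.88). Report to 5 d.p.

0.00429

Var = αβ/[(α+β)²(α+β+1)] = (16.74×33.88)/(50.62²×51.62) = 567.1512/132270.282728 = 0.00429.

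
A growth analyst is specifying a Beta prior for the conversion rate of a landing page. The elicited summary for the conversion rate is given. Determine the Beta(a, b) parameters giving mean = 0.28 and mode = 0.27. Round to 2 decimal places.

With s = a+b: μ = a/s and mode = (a−1)/(s−2). Eliminating a = μs,
μs − 1 = m(s−2) ⇒ s(μ−m) = 1−2m ⇒ s = 0.46/0.01 = 46.0000.
So a = μs = 12.88, b = (1−μ)s = 33.12.

a = 12.88, b = 33.12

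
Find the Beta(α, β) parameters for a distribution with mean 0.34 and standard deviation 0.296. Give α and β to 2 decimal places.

α = 0.53, β = 1.03

σ² = 0.296² = 0.087616.
With s = α+β, Var = μ(1−μ)/(s+1), so s+1 = (0.34×0.66)/0.087616 = 2.5612 and s = 1.5612.
α = μs = 0.53, β = (1−μ)s = 1.03.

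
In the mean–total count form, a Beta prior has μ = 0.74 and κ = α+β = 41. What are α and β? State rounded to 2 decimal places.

α = 30.34, β = 10.66

Split κ in proportion μ : (1−μ): α = 0.74·41 = 30.34, β = 41 − 30.34 = 10.66.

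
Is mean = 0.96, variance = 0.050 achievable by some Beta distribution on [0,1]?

For any Beta, Var(X) < E[X]·(1−E[X]).
Here μ(1−μ) = 0.96×0.04 = 0.0384, and 0.050 ≥ 0.0384.

No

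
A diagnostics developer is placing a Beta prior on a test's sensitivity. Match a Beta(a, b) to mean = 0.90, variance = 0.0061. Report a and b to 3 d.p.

Let s = a+b. The Beta variance is μ(1−μ)/(s+1).
So s+1 = μ(1−μ)/σ² = (0.90×0.10)/0.0061 = 0.0900/0.0061 = 14.7541, giving s = 13.7541.
Then a = μs = 0.90×13.7541 = 12.379 and b = (1−μ)s = 0.10×13.7541 = 1.375.

a = 12.379, b = 1.375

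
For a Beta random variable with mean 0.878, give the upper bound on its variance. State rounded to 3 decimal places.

Var = μ(1−μ)/(α+β+1), which approaches μ(1−μ) as α+β → 0.
So the supremum is μ(1−μ) = 0.878×0.122 = 0.107.

0.107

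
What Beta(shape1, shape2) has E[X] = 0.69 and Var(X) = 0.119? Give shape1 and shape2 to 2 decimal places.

shape1 = 0.55, shape2 = 0.25

Write ν = shape1+shape2; then shape1 = μν and Var = μ(1−μ)/(ν+1).
ν = μ(1−μ)/Var − 1 = 0.2139/0.119 − 1 = 0.7975.
shape1 = 0.69·0.7975 = 0.55, shape2 = 0.31·0.7975 = 0.25.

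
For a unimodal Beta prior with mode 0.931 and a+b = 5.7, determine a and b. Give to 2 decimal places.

a = 4.44, b = 1.26

For a,b>1 the mode is (a−1)/(a+b−2), so a = mode·(κ−2)+1 = 0.931×3.7+1 = 4.44.
And b = (1−mode)·(κ−2)+1 = 0.069×3.7+1 = 1.26.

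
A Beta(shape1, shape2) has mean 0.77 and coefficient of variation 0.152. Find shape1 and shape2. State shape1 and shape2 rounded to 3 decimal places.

shape1 = 9.185, shape2 = 2.744

σ = CV·μ = 0.152×0.77 = 0.11704, so σ² = 0.013698.
s+1 = μ(1−μ)/σ² = 0.1771/0.013698 = 12.9286, so s = shape1+shape2 = 11.9286.
shape1 = μs = 9.185, shape2 = (1−μ)s = 2.744.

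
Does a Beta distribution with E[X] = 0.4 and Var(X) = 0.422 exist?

No

For any Beta, Var(X) < E[X]·(1−E[X]).
Here μ(1−μ) = 0.4×0.6 = 0.24, and 0.422 ≥ 0.24.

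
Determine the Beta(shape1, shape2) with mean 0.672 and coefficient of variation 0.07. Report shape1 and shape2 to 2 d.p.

σ = CV·μ = 0.07×0.672 = 0.04704, so σ² = 0.002213.
s+1 = μ(1−μ)/σ² = 0.220416/0.002213 = 99.6113, so s = shape1+shape2 = 98.6113.
shape1 = μs = 66.27, shape2 = (1−μ)s = 32.34.

shape1 = 66.27, shape2 = 32.34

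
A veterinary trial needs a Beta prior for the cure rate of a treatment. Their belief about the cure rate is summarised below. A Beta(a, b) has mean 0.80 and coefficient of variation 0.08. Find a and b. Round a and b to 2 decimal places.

σ = CV·μ = 0.08×0.80 = 0.06400, so σ² = 0.004096.
s+1 = μ(1−μ)/σ² = 0.1600/0.004096 = 39.0625, so s = a+b = 38.0625.
a = μs = 30.45, b = (1−μ)s = 7.61.

a = 30.45, b = 7.61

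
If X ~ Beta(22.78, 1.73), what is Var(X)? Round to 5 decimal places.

α+β = 24.51 and αβ = 39.4094, so Var = αβ/[(α+β)²(α+β+1)] = 39.4094/15324.879951 = 0.00257.

0.00257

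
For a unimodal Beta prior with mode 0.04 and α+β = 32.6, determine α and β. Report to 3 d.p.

Since the density peak of Beta(α,β) is at (α−1)/(α+β−2),
α = 1 + 0.04(32.6−2) = 2.224 and β = 32.6 − 2.224 = 30.376.

α = 2.224, β = 30.376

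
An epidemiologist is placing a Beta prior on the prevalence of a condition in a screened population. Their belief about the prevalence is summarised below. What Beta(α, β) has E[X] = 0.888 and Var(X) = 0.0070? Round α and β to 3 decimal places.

Write ν = α+β; then α = μν and Var = μ(1−μ)/(ν+1).
ν = μ(1−μ)/Var − 1 = 0.099456/0.0070 − 1 = 13.2080.
α = 0.888·13.2080 = 11.729, β = 0.112·13.2080 = 1.479.

α = 11.729, β = 1.479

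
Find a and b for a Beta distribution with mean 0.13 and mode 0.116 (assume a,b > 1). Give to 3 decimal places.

Let s = a+b. Mean gives a = μs = 0.13s; mode gives (a−1)/(s−2) = 0.116.
Substituting: 0.13s − 1 = 0.116(s−2) = 0.116s − 0.232, so 0.014s = 0.768 and s = 54.8571.
Then a = 0.13×54.8571 = 7.131 and b = s−a = 47.726.

a = 7.131, b = 47.726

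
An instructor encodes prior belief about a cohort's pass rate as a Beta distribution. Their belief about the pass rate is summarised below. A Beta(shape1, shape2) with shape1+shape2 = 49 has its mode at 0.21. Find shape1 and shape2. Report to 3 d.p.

shape1 = 10.870, shape2 = 38.130

Mode = (shape1−1)/(κ−2) with κ = shape1+shape2, so shape1−1 = 0.21·47 = 9.870.
shape1 = 10.870; shape2 = κ − shape1 = 38.130.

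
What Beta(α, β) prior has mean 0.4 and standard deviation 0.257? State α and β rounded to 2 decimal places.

α = 1.05, β = 1.58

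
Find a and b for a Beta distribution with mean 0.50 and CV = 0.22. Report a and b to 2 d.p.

a = 9.83, b = 9.83

Var = (CV·μ)² = (0.22×0.50)² = 0.012100.
a+b = μ(1−μ)/Var − 1 = 0.2500/0.012100 − 1 = 19.6612.
Thus a = 0.50·19.6612 = 9.83 and b = 0.50·19.6612 = 9.83.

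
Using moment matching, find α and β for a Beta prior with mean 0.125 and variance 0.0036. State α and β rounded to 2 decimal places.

α = 3.67, β = 25.71

Write ν = α+β; then α = μν and Var = μ(1−μ)/(ν+1).
ν = μ(1−μ)/Var − 1 = 0.109375/0.0036 − 1 = 29.3819.
α = 0.125·29.3819 = 3.67, β = 0.875·29.3819 = 25.71.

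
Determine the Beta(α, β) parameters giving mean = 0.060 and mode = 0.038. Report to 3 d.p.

With s = α+β: μ = α/s and mode = (α−1)/(s−2). Eliminating α = μs,
μs − 1 = m(s−2) ⇒ s(μ−m) = 1−2m ⇒ s = 0.924/0.022 = 42.0000.
So α = μs = 2.520, β = (1−μ)s = 39.480.

α = 2.520, β = 39.480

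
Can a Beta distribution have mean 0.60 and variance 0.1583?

The Beta variance bound is σ² < μ(1−μ).
Here μ(1−μ) = 0.60×0.40 = 0.2400, and 0.1583 < 0.2400.

Yes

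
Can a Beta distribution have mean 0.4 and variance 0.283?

No

A Beta with mean μ has variance μ(1−μ)/(α+β+1) < μ(1−μ).
Here μ(1−μ) = 0.4×0.6 = 0.24, and 0.283 ≥ 0.24.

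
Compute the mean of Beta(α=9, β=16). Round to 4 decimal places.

The Beta mean is α/(α+β) = 9/(9+16) = 0.3600.

0.3600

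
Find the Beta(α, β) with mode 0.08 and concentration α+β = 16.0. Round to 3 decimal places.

α = 2.120, β = 13.880

Since the density peak of Beta(α,β) is at (α−1)/(α+β−2),
α = 1 + 0.08(16.0−2) = 2.120 and β = 16.0 − 2.120 = 13.880.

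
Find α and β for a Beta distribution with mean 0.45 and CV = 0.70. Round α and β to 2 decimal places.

α = 0.67, β = 0.82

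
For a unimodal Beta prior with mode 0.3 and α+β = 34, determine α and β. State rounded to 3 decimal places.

For α,β>1 the mode is (α−1)/(α+β−2), so α = mode·(κ−2)+1 = 0.3×32+1 = 10.600.
And β = (1−mode)·(κ−2)+1 = 0.7×32+1 = 23.400.

α = 10.600, β = 23.400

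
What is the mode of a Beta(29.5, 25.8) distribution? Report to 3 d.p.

0.535

With α,β > 1, mode = (α−1)/(α+β−2) = 28.5/53.3 = 0.535.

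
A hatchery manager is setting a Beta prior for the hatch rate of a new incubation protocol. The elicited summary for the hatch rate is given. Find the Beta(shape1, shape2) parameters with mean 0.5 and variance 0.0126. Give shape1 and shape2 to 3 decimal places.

shape1 = 9.421, shape2 = 9.421

Write ν = shape1+shape2; then shape1 = μν and Var = μ(1−μ)/(ν+1).
ν = μ(1−μ)/Var − 1 = 0.25/0.0126 − 1 = 18.8413.
shape1 = 0.5·18.8413 = 9.421, shape2 = 0.5·18.8413 = 9.421.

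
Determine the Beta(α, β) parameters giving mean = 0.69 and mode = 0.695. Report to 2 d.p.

α = 53.82, β = 24.18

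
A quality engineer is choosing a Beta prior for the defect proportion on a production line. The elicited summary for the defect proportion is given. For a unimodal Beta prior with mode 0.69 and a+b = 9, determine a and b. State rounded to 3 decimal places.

Since the density peak of Beta(a,b) is at (a−1)/(a+b−2),
a = 1 + 0.69(9−2) = 5.830 and b = 9 − 5.830 = 3.170.

a = 5.830, b = 3.170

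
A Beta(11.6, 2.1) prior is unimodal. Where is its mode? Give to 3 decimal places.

0.906

With α,β > 1, mode = (α−1)/(α+β−2) = 10.6/11.7 = 0.906.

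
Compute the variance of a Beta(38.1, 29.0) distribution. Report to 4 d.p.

α+β = 67.1 and αβ = 1104.90, so Var = αβ/[(α+β)²(α+β+1)] = 1104.90/306614.121 = 0.0036.

0.0036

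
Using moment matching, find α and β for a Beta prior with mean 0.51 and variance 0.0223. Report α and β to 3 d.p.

α = 5.205, β = 5.001

Write ν = α+β; then α = μν and Var = μ(1−μ)/(ν+1).
ν = μ(1−μ)/Var − 1 = 0.2499/0.0223 − 1 = 10.2063.
α = 0.51·10.2063 = 5.205, β = 0.49·10.2063 = 5.001.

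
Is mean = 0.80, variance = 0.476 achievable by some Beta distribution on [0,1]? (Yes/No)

The Beta variance bound is σ² < μ(1−μ).
Here μ(1−μ) = 0.80×0.20 = 0.1600, and 0.476 ≥ 0.1600.

No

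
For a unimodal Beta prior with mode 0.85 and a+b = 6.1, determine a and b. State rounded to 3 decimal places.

Mode = (a−1)/(κ−2) with κ = a+b, so a−1 = 0.85·4.1 = 3.485.
a = 4.485; b = κ − a = 1.615.

a = 4.485, b = 1.615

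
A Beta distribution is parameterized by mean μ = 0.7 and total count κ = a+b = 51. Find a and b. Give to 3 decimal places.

a = 35.700, b = 15.300

Split κ in proportion μ : (1−μ): a = 0.7·51 = 35.700, b = 51 − 35.700 = 15.300.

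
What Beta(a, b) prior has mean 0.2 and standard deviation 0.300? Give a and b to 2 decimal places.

a = 0.16, b = 0.62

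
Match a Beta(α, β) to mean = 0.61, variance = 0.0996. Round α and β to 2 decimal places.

α = 0.85, β = 0.54

Write ν = α+β; then α = μν and Var = μ(1−μ)/(ν+1).
ν = μ(1−μ)/Var − 1 = 0.2379/0.0996 − 1 = 1.3886.
α = 0.61·1.3886 = 0.85, β = 0.39·1.3886 = 0.54.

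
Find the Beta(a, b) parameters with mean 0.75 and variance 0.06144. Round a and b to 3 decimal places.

a = 1.539, b = 0.513

Write ν = a+b; then a = μν and Var = μ(1−μ)/(ν+1).
ν = μ(1−μ)/Var − 1 = 0.1875/0.06144 − 1 = 2.0518.
a = 0.75·2.0518 = 1.539, b = 0.25·2.0518 = 0.513.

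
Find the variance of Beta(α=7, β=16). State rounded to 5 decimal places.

μ = 7/23 = 0.304348; Var = μ(1−μ)/(α+β+1) = 0.2117202/24 = 0.00882.

0.00882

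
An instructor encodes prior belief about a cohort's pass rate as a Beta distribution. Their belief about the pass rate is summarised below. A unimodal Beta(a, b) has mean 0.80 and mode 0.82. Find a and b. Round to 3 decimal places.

a = 25.600, b = 6.400

With s = a+b: μ = a/s and mode = (a−1)/(s−2). Eliminating a = μs,
μs − 1 = m(s−2) ⇒ s(μ−m) = 1−2m ⇒ s = -0.64/-0.02 = 32.0000.
So a = μs = 25.600, b = (1−μ)s = 6.400.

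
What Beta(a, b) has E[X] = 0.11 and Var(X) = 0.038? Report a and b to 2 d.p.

Let s = a+b. The Beta variance is μ(1−μ)/(s+1).
So s+1 = μ(1−μ)/σ² = (0.11×0.89)/0.038 = 0.0979/0.038 = 2.5763, giving s = 1.5763.
Then a = μs = 0.11×1.5763 = 0.17 and b = (1−μ)s = 0.89×1.5763 = 1.40.

a = 0.17, b = 1.40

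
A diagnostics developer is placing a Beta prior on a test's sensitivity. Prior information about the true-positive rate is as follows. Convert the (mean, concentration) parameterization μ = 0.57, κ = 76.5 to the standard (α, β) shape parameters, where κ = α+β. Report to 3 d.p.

α = μκ = 0.57×76.5 = 43.605 and β = (1−μ)κ = 0.43×76.5 = 32.895.

α = 43.605, β = 32.895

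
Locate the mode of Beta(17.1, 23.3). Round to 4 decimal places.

0.4193

The density x^(α−1)(1−x)^(β−1) is maximised at (α−1)/(α+β−2) = 16.1/38.4 = 0.4193.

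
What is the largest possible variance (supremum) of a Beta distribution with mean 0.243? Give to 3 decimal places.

For fixed mean μ the Beta variance is μ(1−μ)/(α+β+1), increasing as α+β decreases.
Its least upper bound (not attained) is μ(1−μ) = 0.243·0.757 = 0.184.

0.184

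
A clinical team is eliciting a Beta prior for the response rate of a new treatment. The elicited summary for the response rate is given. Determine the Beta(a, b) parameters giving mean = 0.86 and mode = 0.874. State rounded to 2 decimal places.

a = 45.95, b = 7.48

With s = a+b: μ = a/s and mode = (a−1)/(s−2). Eliminating a = μs,
μs − 1 = m(s−2) ⇒ s(μ−m) = 1−2m ⇒ s = -0.748/-0.014 = 53.4286.
So a = μs = 45.95, b = (1−μ)s = 7.48.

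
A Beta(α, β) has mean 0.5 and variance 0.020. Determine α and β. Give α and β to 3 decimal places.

Let s = α+β. The Beta variance is μ(1−μ)/(s+1).
So s+1 = μ(1−μ)/σ² = (0.5×0.5)/0.020 = 0.25/0.020 = 12.5000, giving s = 11.5000.
Then α = μs = 0.5×11.5000 = 5.750 and β = (1−μ)s = 0.5×11.5000 = 5.750.

α = 5.750, β = 5.750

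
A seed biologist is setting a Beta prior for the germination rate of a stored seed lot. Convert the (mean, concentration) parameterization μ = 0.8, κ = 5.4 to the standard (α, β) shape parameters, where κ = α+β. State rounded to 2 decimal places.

Split κ in proportion μ : (1−μ): α = 0.8·5.4 = 4.32, β = 5.4 − 4.32 = 1.08.

α = 4.32, β = 1.08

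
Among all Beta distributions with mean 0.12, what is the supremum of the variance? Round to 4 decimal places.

0.1056

Var = μ(1−μ)/(α+β+1), which approaches μ(1−μ) as α+β → 0.
So the supremum is μ(1−μ) = 0.12×0.88 = 0.1056.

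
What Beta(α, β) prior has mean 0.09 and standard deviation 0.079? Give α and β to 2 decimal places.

σ² = 0.079² = 0.006241.
With s = α+β, Var = μ(1−μ)/(s+1), so s+1 = (0.09×0.91)/0.006241 = 13.1229 and s = 12.1229.
α = μs = 1.09, β = (1−μ)s = 11.03.

α = 1.09, β = 11.03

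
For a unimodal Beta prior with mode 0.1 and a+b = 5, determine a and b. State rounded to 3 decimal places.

Since the density peak of Beta(a,b) is at (a−1)/(a+b−2),
a = 1 + 0.1(5−2) = 1.300 and b = 5 − 1.300 = 3.700.

a = 1.300, b = 3.700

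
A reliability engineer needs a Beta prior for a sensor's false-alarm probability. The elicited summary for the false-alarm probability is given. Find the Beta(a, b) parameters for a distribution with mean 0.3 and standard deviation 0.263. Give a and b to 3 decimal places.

σ² = 0.263² = 0.069169.
With s = a+b, Var = μ(1−μ)/(s+1), so s+1 = (0.3×0.7)/0.069169 = 3.0360 and s = 2.0360.
a = μs = 0.611, b = (1−μ)s = 1.425.

a = 0.611, b = 1.425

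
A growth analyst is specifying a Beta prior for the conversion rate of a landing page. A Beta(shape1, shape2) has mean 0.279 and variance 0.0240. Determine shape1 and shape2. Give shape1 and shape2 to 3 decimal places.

shape1 = 2.059, shape2 = 5.322

By moment matching, shape1+shape2 = μ(1−μ)/σ² − 1 = (0.279·0.721)/0.0240 − 1 = 8.3816 − 1 = 7.3816.
Since shape1/(shape1+shape2) = μ, shape1 = 0.279·7.3816 = 2.059 and shape2 = 0.721·7.3816 = 5.322.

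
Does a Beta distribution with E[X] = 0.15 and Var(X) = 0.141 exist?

No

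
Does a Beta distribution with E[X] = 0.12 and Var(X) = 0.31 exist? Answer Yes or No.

A Beta with mean μ has variance μ(1−μ)/(α+β+1) < μ(1−μ).
Here μ(1−μ) = 0.12×0.88 = 0.1056, and 0.31 ≥ 0.1056.

No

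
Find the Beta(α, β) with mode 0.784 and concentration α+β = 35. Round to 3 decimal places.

α = 26.872, β = 8.128

For α,β>1 the mode is (α−1)/(α+β−2), so α = mode·(κ−2)+1 = 0.784×33+1 = 26.872.
And β = (1−mode)·(κ−2)+1 = 0.216×33+1 = 8.128.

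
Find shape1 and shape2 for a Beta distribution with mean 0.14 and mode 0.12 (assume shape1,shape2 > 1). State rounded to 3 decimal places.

shape1 = 5.320, shape2 = 32.680

Let s = shape1+shape2. Mean gives shape1 = μs = 0.14s; mode gives (shape1−1)/(s−2) = 0.12.
Substituting: 0.14s − 1 = 0.12(s−2) = 0.12s − 0.24, so 0.02s = 0.76 and s = 38.0000.
Then shape1 = 0.14×38.0000 = 5.320 and shape2 = s−shape1 = 32.680.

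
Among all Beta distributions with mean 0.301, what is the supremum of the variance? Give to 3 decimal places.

0.210

Var = μ(1−μ)/(α+β+1), which approaches μ(1−μ) as α+β → 0.
So the supremum is μ(1−μ) = 0.301×0.699 = 0.210.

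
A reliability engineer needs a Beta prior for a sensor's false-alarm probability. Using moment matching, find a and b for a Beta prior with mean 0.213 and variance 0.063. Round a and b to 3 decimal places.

Write ν = a+b; then a = μν and Var = μ(1−μ)/(ν+1).
ν = μ(1−μ)/Var − 1 = 0.167631/0.063 − 1 = 1.6608.
a = 0.213·1.6608 = 0.354, b = 0.787·1.6608 = 1.307.

a = 0.354, b = 1.307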